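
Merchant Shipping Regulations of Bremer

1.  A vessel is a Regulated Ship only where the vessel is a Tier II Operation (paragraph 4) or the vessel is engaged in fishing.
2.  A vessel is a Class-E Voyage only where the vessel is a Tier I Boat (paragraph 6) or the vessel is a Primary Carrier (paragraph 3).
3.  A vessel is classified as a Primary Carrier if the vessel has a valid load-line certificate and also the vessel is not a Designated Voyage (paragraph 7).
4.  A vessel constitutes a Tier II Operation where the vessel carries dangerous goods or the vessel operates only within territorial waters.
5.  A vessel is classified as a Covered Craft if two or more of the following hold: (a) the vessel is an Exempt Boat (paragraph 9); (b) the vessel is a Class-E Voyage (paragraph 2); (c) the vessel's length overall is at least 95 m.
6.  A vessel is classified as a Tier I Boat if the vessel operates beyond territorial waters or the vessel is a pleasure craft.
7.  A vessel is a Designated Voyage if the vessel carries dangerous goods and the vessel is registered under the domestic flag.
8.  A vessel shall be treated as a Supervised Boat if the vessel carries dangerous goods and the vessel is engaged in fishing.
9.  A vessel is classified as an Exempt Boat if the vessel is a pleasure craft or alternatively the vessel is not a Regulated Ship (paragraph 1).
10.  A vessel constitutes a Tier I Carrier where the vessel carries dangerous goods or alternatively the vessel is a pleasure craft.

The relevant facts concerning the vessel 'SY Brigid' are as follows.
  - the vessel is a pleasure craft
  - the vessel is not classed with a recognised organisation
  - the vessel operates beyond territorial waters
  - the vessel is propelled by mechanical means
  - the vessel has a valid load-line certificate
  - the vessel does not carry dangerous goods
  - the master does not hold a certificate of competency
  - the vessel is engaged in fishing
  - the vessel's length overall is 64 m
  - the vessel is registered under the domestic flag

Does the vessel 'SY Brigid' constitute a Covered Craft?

paragraph 4 — Tier II Operation: [the vessel carries dangerous goods? no] OR [the vessel operates only within territorial waters? no] → not satisfied.
paragraph 1 — Regulated Ship: [Tier II Operation (paragraph 4)? no] OR [the vessel is engaged in fishing? yes] → satisfied.
paragraph 9 — Exempt Boat: [the vessel is a pleasure craft? yes] OR [not a Regulated Ship (paragraph 1)? no] → satisfied.
paragraph 6 — Tier I Boat: [the vessel operates beyond territorial waters? yes] OR [the vessel is a pleasure craft? yes] → satisfied.
paragraph 7 — Designated Voyage: [the vessel carries dangerous goods? no] AND [the vessel is registered under the domestic flag? yes] → not satisfied.
paragraph 3 — Primary Carrier: [the vessel has a valid load-line certificate? yes] AND [not a Designated Voyage (paragraph 7)? yes] → satisfied.
paragraph 2 — Class-E Voyage: [Tier I Boat (paragraph 6)? yes] OR [Primary Carrier (paragraph 3)? yes] → satisfied.
paragraph 5 — Covered Craft: Exempt Boat (paragraph 9)? yes; Class-E Voyage (paragraph 2)? yes; vessel's length overall: 64 m ≥ 95 m? no — 2 of 3 hold (need ≥2) → satisfied.

Yes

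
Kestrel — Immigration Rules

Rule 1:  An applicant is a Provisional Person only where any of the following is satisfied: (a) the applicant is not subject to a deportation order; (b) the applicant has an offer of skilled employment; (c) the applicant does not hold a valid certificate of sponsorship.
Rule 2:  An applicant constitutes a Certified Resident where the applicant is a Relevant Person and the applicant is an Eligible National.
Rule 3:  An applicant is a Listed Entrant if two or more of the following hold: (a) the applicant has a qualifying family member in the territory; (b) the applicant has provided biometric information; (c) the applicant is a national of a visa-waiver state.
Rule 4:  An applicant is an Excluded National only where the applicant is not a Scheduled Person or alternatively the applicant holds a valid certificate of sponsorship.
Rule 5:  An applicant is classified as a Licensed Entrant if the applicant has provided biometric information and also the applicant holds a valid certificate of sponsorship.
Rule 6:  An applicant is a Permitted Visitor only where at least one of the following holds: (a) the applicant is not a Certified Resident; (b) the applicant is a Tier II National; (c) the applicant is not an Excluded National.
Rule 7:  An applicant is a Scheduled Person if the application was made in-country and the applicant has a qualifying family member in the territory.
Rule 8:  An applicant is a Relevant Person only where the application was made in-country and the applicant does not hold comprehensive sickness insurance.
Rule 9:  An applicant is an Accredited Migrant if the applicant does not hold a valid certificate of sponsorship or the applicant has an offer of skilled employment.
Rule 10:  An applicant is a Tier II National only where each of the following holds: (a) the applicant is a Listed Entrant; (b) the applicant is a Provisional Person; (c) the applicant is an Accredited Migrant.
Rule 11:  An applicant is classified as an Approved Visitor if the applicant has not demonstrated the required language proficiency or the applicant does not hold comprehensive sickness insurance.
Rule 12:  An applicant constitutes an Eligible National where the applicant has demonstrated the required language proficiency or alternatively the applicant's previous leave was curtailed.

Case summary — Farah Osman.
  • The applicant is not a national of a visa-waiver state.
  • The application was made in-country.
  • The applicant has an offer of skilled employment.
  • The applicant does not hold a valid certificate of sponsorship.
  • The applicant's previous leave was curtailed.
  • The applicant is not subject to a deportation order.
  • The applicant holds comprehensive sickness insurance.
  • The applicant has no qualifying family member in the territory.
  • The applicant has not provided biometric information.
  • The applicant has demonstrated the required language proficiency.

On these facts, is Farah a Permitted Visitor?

Under rule 8: the application was made in-country? yes; and the applicant does not hold comprehensive sickness insurance? no. So the applicant is not a Relevant Person.
Under rule 12: the applicant has demonstrated the required language proficiency? yes; or the applicant's previous leave was curtailed? yes. So the applicant is an Eligible National.
Under rule 2: Relevant Person (rule 8)? no; and Eligible National (rule 12)? yes. So the applicant is not a Certified Resident.
Under rule 3: the applicant has a qualifying family member in the territory? no; the applicant has provided biometric information? no; the applicant is a national of a visa-waiver state? no — 0 of 3 hold (need ≥2) → not satisfied.
Under rule 1: the applicant is not subject to a deportation order? yes; or the applicant has an offer of skilled employment? yes; or the applicant does not hold a valid certificate of sponsorship? yes. So the applicant is a Provisional Person.
Under rule 9: the applicant does not hold a valid certificate of sponsorship? yes; or the applicant has an offer of skilled employment? yes. So the applicant is an Accredited Migrant.
Under rule 10: Listed Entrant (rule 3)? no; and Provisional Person (rule 1)? yes; and Accredited Migrant (rule 9)? yes. So the applicant is not a Tier II National.
Under rule 7: the application was made in-country? yes; and the applicant has a qualifying family member in the territory? no. So the applicant is not a Scheduled Person.
Under rule 4: not a Scheduled Person (rule 7)? yes; or the applicant holds a valid certificate of sponsorship? no. So the applicant is an Excluded National.
Under rule 6: not a Certified Resident (rule 2)? yes; or Tier II National (rule 10)? no; or not an Excluded National (rule 4)? no. So the applicant is a Permitted Visitor.

Yes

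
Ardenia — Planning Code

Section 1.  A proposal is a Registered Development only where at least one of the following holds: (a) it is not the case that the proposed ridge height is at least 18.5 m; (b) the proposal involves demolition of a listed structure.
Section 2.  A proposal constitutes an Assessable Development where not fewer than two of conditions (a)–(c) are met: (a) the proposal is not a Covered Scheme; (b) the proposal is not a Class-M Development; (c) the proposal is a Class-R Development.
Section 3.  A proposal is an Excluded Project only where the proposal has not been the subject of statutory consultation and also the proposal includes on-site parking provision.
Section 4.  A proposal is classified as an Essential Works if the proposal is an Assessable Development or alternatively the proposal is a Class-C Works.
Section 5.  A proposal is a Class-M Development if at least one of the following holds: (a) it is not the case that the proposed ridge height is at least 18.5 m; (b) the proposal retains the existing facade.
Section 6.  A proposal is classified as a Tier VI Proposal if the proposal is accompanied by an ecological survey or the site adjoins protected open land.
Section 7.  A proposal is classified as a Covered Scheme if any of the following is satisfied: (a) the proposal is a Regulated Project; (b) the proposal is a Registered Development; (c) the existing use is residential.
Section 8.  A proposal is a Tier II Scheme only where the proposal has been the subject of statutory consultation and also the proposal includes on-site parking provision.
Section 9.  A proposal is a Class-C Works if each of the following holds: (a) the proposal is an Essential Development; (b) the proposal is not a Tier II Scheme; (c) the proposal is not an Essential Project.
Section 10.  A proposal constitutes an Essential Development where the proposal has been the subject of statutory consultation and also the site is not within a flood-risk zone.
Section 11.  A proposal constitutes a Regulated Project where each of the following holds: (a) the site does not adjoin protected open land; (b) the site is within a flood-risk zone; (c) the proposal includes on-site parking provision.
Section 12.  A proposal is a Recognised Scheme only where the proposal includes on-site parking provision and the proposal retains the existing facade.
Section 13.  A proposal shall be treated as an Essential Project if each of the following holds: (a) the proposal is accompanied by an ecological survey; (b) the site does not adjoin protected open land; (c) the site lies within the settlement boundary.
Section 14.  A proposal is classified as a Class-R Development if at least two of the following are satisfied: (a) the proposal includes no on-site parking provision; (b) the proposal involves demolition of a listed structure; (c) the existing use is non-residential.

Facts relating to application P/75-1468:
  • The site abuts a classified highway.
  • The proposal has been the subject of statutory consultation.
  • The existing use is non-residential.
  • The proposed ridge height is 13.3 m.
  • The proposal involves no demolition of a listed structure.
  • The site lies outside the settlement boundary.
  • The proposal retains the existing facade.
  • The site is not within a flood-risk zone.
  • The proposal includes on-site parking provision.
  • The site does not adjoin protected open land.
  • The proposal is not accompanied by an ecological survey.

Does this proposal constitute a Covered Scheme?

Yes

section 11 — Regulated Project: [the site does not adjoin protected open land? yes] AND [the site is within a flood-risk zone? no] AND [the proposal includes on-site parking provision? yes] → not satisfied.
section 1 — Registered Development: [proposed ridge height: 13.3 m ≥ 18.5 m? no, so negated condition yes] OR [the proposal involves demolition of a listed structure? no] → satisfied.
section 7 — Covered Scheme: [Regulated Project (section 11)? no] OR [Registered Development (section 1)? yes] OR [the existing use is residential? no] → satisfied.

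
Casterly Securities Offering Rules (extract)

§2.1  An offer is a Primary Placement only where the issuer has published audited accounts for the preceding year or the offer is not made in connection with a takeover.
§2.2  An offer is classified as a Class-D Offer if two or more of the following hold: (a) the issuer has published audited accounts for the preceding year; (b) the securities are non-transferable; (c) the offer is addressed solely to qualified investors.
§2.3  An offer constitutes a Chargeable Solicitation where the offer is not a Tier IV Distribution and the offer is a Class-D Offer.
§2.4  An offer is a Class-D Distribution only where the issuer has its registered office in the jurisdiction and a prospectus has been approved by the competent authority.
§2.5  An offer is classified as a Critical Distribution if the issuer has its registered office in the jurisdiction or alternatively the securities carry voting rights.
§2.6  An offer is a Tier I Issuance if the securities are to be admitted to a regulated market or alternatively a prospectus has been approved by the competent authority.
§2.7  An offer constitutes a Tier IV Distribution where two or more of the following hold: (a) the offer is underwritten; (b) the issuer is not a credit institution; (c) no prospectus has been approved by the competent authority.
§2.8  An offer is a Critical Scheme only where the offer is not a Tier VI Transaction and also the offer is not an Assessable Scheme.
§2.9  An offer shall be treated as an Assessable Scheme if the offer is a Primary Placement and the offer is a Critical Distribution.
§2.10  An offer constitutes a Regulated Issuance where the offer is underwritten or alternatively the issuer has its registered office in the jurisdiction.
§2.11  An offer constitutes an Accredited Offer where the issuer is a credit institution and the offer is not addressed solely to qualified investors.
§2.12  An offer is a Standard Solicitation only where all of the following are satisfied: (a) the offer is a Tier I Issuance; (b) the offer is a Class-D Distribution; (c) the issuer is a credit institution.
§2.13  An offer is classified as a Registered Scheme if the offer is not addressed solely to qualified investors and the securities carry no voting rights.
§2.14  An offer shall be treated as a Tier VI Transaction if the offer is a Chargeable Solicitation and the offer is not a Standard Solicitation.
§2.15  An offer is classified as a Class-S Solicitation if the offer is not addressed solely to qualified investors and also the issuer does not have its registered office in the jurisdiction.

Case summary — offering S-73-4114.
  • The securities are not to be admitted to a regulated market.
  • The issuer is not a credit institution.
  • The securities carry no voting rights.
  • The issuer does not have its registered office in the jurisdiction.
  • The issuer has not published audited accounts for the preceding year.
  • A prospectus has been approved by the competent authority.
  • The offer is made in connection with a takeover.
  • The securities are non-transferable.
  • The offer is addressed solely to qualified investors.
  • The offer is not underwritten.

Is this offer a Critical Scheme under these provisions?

§2.7 — Tier IV Distribution: the offer is underwritten? no; the issuer is not a credit institution? yes; no prospectus has been approved by the competent authority? no — 1 of 3 hold (need ≥2) → not satisfied.
§2.2 — Class-D Offer: the issuer has published audited accounts for the preceding year? no; the securities are non-transferable? yes; the offer is addressed solely to qualified investors? yes — 2 of 3 hold (need ≥2) → satisfied.
§2.3 — Chargeable Solicitation: [not a Tier IV Distribution (§2.7)? yes] AND [Class-D Offer (§2.2)? yes] → satisfied.
§2.6 — Tier I Issuance: [the securities are to be admitted to a regulated market? no] OR [a prospectus has been approved by the competent authority? yes] → satisfied.
§2.4 — Class-D Distribution: [the issuer has its registered office in the jurisdiction? no] AND [a prospectus has been approved by the competent authority? yes] → not satisfied.
§2.12 — Standard Solicitation: [Tier I Issuance (§2.6)? yes] AND [Class-D Distribution (§2.4)? no] AND [the issuer is a credit institution? no] → not satisfied.
§2.14 — Tier VI Transaction: [Chargeable Solicitation (§2.3)? yes] AND [not a Standard Solicitation (§2.12)? yes] → satisfied.
§2.1 — Primary Placement: [the issuer has published audited accounts for the preceding year? no] OR [the offer is not made in connection with a takeover? no] → not satisfied.
§2.5 — Critical Distribution: [the issuer has its registered office in the jurisdiction? no] OR [the securities carry voting rights? no] → not satisfied.
§2.9 — Assessable Scheme: [Primary Placement (§2.1)? no] AND [Critical Distribution (§2.5)? no] → not satisfied.
§2.8 — Critical Scheme: [not a Tier VI Transaction (§2.14)? no] AND [not an Assessable Scheme (§2.9)? yes] → not satisfied.

No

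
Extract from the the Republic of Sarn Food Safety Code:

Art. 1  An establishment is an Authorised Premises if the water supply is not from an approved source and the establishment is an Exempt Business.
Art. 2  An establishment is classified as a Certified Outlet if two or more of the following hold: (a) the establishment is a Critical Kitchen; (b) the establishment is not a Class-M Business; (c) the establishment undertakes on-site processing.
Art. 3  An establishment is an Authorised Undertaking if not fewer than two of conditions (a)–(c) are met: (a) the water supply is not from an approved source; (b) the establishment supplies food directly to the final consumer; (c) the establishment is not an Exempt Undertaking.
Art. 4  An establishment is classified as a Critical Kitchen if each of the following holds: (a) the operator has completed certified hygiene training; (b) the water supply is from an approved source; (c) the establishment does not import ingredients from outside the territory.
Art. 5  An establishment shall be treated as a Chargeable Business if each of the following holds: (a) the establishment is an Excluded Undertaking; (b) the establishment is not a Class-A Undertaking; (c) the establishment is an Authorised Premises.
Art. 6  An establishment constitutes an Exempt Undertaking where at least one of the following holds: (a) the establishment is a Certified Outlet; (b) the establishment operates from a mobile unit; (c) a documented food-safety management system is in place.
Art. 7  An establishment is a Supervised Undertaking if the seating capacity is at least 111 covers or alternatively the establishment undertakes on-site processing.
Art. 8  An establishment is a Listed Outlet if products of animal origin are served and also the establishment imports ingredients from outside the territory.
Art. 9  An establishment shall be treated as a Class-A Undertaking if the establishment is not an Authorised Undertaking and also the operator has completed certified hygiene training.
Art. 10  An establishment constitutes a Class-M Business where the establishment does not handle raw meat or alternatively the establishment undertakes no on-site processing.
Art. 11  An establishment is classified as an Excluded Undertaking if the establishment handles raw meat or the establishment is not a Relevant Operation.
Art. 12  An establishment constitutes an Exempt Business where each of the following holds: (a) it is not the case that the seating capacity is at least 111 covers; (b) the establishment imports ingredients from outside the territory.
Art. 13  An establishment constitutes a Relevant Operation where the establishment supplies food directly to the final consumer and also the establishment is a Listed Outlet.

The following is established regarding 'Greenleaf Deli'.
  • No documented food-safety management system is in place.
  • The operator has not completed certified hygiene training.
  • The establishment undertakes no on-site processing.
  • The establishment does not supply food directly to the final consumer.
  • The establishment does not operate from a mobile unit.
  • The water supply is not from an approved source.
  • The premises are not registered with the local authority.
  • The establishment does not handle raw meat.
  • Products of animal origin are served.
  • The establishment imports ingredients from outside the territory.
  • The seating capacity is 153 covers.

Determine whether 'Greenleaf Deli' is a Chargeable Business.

No

Under article 8: products of animal origin are served? yes; and the establishment imports ingredients from outside the territory? yes. So the establishment is a Listed Outlet.
Under article 13: the establishment supplies food directly to the final consumer? no; and Listed Outlet (article 8)? yes. So the establishment is not a Relevant Operation.
Under article 11: the establishment handles raw meat? no; or not a Relevant Operation (article 13)? yes. So the establishment is an Excluded Undertaking.
Under article 4: the operator has completed certified hygiene training? no; and the water supply is from an approved source? no; and the establishment does not import ingredients from outside the territory? no. So the establishment is not a Critical Kitchen.
Under article 10: the establishment does not handle raw meat? yes; or the establishment undertakes no on-site processing? yes. So the establishment is a Class-M Business.
Under article 2: Critical Kitchen (article 4)? no; not a Class-M Business (article 10)? no; the establishment undertakes on-site processing? no — 0 of 3 hold (need ≥2) → not satisfied.
Under article 6: Certified Outlet (article 2)? no; or the establishment operates from a mobile unit? no; or a documented food-safety management system is in place? no. So the establishment is not an Exempt Undertaking.
Under article 3: the water supply is not from an approved source? yes; the establishment supplies food directly to the final consumer? no; not an Exempt Undertaking (article 6)? yes — 2 of 3 hold (need ≥2) → satisfied.
Under article 9: not an Authorised Undertaking (article 3)? no; and the operator has completed certified hygiene training? no. So the establishment is not a Class-A Undertaking.
Under article 12: seating capacity: 153 covers ≥ 111 covers? yes, so negated condition no; and the establishment imports ingredients from outside the territory? yes. So the establishment is not an Exempt Business.
Under article 1: the water supply is not from an approved source? yes; and Exempt Business (article 12)? no. So the establishment is not an Authorised Premises.
Under article 5: Excluded Undertaking (article 11)? yes; and not a Class-A Undertaking (article 9)? yes; and Authorised Premises (article 1)? no. So the establishment is not a Chargeable Business.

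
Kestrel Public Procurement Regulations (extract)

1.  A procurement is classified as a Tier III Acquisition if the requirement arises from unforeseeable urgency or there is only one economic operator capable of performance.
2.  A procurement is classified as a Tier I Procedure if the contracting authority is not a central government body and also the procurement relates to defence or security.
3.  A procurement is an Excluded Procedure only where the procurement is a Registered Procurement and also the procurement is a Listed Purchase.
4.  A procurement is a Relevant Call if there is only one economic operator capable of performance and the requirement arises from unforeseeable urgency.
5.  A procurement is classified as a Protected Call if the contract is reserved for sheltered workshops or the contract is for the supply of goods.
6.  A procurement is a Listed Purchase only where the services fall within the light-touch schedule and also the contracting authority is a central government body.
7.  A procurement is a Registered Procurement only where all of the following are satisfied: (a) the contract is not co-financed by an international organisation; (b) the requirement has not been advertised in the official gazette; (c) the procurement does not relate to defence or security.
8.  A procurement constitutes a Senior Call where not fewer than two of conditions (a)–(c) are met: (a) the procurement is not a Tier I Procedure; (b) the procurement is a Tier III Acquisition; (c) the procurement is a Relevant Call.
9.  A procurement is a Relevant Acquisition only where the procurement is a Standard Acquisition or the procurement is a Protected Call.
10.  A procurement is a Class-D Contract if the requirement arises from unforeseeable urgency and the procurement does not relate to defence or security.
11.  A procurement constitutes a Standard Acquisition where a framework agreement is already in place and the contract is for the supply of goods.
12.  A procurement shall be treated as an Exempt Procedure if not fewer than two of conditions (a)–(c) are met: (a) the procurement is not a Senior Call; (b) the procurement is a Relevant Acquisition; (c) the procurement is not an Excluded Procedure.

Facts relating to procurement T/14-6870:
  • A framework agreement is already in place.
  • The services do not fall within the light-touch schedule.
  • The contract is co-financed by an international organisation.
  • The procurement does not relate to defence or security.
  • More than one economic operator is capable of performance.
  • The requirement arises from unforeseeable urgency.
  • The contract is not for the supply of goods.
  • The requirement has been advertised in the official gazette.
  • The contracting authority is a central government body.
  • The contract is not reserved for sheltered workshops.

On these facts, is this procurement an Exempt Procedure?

paragraph 2 — Tier I Procedure: [the contracting authority is not a central government body? no] AND [the procurement relates to defence or security? no] → not satisfied.
paragraph 1 — Tier III Acquisition: [the requirement arises from unforeseeable urgency? yes] OR [there is only one economic operator capable of performance? no] → satisfied.
paragraph 4 — Relevant Call: [there is only one economic operator capable of performance? no] AND [the requirement arises from unforeseeable urgency? yes] → not satisfied.
paragraph 8 — Senior Call: not a Tier I Procedure (paragraph 2)? yes; Tier III Acquisition (paragraph 1)? yes; Relevant Call (paragraph 4)? no — 2 of 3 hold (need ≥2) → satisfied.
paragraph 11 — Standard Acquisition: [a framework agreement is already in place? yes] AND [the contract is for the supply of goods? no] → not satisfied.
paragraph 5 — Protected Call: [the contract is reserved for sheltered workshops? no] OR [the contract is for the supply of goods? no] → not satisfied.
paragraph 9 — Relevant Acquisition: [Standard Acquisition (paragraph 11)? no] OR [Protected Call (paragraph 5)? no] → not satisfied.
paragraph 7 — Registered Procurement: [the contract is not co-financed by an international organisation? no] AND [the requirement has not been advertised in the official gazette? no] AND [the procurement does not relate to defence or security? yes] → not satisfied.
paragraph 6 — Listed Purchase: [the services fall within the light-touch schedule? no] AND [the contracting authority is a central government body? yes] → not satisfied.
paragraph 3 — Excluded Procedure: [Registered Procurement (paragraph 7)? no] AND [Listed Purchase (paragraph 6)? no] → not satisfied.
paragraph 12 — Exempt Procedure: not a Senior Call (paragraph 8)? no; Relevant Acquisition (paragraph 9)? no; not an Excluded Procedure (paragraph 3)? yes — 1 of 3 hold (need ≥2) → not satisfied.

No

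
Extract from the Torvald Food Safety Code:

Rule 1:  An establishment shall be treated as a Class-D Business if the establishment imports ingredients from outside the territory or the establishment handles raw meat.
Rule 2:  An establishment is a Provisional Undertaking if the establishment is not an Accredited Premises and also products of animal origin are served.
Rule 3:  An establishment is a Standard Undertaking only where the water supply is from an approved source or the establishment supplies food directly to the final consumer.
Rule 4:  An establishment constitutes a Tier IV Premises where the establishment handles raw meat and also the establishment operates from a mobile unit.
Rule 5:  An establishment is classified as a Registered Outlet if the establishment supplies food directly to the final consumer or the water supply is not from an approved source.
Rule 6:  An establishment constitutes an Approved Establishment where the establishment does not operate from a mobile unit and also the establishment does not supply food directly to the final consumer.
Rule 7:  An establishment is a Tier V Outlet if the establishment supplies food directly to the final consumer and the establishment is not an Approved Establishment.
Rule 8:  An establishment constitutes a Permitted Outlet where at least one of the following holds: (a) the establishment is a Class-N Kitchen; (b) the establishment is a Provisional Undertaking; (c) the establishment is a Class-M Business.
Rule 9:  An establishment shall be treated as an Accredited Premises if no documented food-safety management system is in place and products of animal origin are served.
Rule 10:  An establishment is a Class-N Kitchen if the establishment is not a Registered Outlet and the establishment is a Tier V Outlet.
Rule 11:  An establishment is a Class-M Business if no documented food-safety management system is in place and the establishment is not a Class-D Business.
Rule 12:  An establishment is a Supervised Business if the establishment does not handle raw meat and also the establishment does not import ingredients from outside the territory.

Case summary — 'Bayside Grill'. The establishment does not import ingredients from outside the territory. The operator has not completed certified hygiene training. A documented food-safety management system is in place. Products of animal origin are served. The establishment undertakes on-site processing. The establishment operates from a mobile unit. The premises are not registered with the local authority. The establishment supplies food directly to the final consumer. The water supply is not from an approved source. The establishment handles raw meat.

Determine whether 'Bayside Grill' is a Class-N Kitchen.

rule 5 — Registered Outlet: [the establishment supplies food directly to the final consumer? yes] OR [the water supply is not from an approved source? yes] → satisfied.
rule 6 — Approved Establishment: [the establishment does not operate from a mobile unit? no] AND [the establishment does not supply food directly to the final consumer? no] → not satisfied.
rule 7 — Tier V Outlet: [the establishment supplies food directly to the final consumer? yes] AND [not an Approved Establishment (rule 6)? yes] → satisfied.
rule 10 — Class-N Kitchen: [not a Registered Outlet (rule 5)? no] AND [Tier V Outlet (rule 7)? yes] → not satisfied.

No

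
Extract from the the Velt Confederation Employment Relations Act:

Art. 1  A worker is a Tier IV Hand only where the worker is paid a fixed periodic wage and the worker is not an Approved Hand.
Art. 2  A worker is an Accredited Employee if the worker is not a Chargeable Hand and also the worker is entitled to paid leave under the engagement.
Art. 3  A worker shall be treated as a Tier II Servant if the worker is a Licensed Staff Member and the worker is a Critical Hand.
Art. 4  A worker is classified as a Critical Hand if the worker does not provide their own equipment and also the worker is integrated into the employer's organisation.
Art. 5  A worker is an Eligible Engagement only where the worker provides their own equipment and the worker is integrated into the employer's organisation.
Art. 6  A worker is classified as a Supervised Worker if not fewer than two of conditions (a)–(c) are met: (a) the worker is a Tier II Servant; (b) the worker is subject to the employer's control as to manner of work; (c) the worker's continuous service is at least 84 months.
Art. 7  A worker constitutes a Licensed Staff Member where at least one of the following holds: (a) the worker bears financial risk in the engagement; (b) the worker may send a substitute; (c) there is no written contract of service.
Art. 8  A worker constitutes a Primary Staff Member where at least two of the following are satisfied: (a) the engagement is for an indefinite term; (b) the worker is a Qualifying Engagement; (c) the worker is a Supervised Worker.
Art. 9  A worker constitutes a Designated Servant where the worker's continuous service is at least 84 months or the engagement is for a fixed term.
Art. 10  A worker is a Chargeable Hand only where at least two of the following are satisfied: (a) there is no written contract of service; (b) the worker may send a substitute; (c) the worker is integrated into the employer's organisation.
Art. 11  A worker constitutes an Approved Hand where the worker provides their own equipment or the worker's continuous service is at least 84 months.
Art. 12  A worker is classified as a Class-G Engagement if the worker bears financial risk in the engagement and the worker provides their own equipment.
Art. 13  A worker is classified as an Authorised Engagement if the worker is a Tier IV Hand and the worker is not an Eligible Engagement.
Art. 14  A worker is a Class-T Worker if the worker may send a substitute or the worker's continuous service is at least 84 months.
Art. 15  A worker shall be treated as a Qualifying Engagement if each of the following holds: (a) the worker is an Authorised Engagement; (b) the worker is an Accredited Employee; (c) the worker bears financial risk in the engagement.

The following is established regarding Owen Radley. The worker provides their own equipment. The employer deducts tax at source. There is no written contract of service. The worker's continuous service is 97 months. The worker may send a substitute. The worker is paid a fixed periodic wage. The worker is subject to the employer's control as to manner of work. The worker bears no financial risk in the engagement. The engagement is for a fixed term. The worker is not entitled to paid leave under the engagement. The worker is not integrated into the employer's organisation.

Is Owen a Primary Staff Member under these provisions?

No

article 11 — Approved Hand: [the worker provides their own equipment? yes] OR [worker's continuous service: 97 months ≥ 84 months? yes] → satisfied.
article 1 — Tier IV Hand: [the worker is paid a fixed periodic wage? yes] AND [not an Approved Hand (article 11)? no] → not satisfied.
article 5 — Eligible Engagement: [the worker provides their own equipment? yes] AND [the worker is integrated into the employer's organisation? no] → not satisfied.
article 13 — Authorised Engagement: [Tier IV Hand (article 1)? no] AND [not an Eligible Engagement (article 5)? yes] → not satisfied.
article 10 — Chargeable Hand: there is no written contract of service? yes; the worker may send a substitute? yes; the worker is integrated into the employer's organisation? no — 2 of 3 hold (need ≥2) → satisfied.
article 2 — Accredited Employee: [not a Chargeable Hand (article 10)? no] AND [the worker is entitled to paid leave under the engagement? no] → not satisfied.
article 15 — Qualifying Engagement: [Authorised Engagement (article 13)? no] AND [Accredited Employee (article 2)? no] AND [the worker bears financial risk in the engagement? no] → not satisfied.
article 7 — Licensed Staff Member: [the worker bears financial risk in the engagement? no] OR [the worker may send a substitute? yes] OR [there is no written contract of service? yes] → satisfied.
article 4 — Critical Hand: [the worker does not provide their own equipment? no] AND [the worker is integrated into the employer's organisation? no] → not satisfied.
article 3 — Tier II Servant: [Licensed Staff Member (article 7)? yes] AND [Critical Hand (article 4)? no] → not satisfied.
article 6 — Supervised Worker: Tier II Servant (article 3)? no; the worker is subject to the employer's control as to manner of work? yes; worker's continuous service: 97 months ≥ 84 months? yes — 2 of 3 hold (need ≥2) → satisfied.
article 8 — Primary Staff Member: the engagement is for an indefinite term? no; Qualifying Engagement (article 15)? no; Supervised Worker (article 6)? yes — 1 of 3 hold (need ≥2) → not satisfied.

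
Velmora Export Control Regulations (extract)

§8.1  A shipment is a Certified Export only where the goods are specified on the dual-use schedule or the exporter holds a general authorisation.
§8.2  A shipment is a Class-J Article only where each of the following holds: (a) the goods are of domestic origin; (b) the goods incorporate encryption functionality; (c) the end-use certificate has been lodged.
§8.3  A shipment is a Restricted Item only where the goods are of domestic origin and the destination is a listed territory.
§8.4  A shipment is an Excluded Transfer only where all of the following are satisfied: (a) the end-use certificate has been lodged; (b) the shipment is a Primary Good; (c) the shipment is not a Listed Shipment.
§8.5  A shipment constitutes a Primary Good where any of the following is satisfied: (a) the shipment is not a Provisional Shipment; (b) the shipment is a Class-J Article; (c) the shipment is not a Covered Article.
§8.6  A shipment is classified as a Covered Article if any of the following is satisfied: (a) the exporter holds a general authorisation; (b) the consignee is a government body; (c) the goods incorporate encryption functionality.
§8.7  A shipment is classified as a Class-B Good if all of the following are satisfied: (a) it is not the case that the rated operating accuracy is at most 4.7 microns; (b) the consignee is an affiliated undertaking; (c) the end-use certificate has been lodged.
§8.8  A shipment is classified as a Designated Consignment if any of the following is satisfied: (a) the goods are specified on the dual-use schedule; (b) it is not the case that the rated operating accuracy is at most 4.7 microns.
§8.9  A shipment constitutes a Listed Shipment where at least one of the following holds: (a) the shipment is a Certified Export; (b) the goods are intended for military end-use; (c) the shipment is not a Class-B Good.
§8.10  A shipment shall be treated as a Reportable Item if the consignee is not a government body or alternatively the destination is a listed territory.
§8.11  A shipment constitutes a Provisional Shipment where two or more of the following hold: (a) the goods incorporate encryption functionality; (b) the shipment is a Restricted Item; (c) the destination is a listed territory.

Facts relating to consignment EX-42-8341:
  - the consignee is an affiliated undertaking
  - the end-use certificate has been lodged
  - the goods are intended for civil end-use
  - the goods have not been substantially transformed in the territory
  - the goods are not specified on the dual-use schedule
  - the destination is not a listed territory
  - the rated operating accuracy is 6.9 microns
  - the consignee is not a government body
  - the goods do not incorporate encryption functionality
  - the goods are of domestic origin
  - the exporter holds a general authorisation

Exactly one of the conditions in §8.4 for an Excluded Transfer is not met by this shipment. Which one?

Listed Shipment

§8.3 — Restricted Item: [the goods are of domestic origin? yes] AND [the destination is a listed territory? no] → not satisfied.
§8.11 — Provisional Shipment: the goods incorporate encryption functionality? no; Restricted Item (§8.3)? no; the destination is a listed territory? no — 0 of 3 hold (need ≥2) → not satisfied.
§8.2 — Class-J Article: [the goods are of domestic origin? yes] AND [the goods incorporate encryption functionality? no] AND [the end-use certificate has been lodged? yes] → not satisfied.
§8.6 — Covered Article: [the exporter holds a general authorisation? yes] OR [the consignee is a government body? no] OR [the goods incorporate encryption functionality? no] → satisfied.
§8.5 — Primary Good: [not a Provisional Shipment (§8.11)? yes] OR [Class-J Article (§8.2)? no] OR [not a Covered Article (§8.6)? no] → satisfied.
§8.1 — Certified Export: [the goods are specified on the dual-use schedule? no] OR [the exporter holds a general authorisation? yes] → satisfied.
§8.7 — Class-B Good: [rated operating accuracy: 6.9 microns ≤ 4.7 microns? no, so negated condition yes] AND [the consignee is an affiliated undertaking? yes] AND [the end-use certificate has been lodged? yes] → satisfied.
§8.9 — Listed Shipment: [Certified Export (§8.1)? yes] OR [the goods are intended for military end-use? no] OR [not a Class-B Good (§8.7)? no] → satisfied.
§8.4 — Excluded Transfer: [the end-use certificate has been lodged? yes] AND [Primary Good (§8.5)? yes] AND [not a Listed Shipment (§8.9)? no] → not satisfied.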